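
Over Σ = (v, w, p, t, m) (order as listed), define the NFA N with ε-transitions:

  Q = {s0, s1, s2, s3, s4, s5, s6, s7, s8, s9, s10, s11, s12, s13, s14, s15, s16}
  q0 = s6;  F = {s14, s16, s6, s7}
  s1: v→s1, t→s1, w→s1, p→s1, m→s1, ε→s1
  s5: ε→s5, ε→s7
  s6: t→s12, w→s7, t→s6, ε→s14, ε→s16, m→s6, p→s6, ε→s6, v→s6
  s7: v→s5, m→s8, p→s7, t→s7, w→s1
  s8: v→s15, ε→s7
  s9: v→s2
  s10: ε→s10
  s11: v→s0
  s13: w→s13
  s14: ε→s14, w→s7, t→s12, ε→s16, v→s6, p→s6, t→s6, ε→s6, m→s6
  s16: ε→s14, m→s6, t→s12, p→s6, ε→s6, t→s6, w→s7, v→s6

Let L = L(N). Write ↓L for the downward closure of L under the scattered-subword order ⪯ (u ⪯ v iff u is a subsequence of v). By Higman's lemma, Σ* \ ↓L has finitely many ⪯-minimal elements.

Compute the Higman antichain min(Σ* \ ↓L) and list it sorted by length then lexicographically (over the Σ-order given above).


A = [ww].

|Q|=17, |F|=4, |δ|=45 (13 ε).
min D↑ (3 st, q0=0, F={2}): 0:v→0,w→1,p→0,t→0,m→0 1:v→1,w→2,p→1,t→1,m→1 2:v→2,w→2,p→2,t→2,m→2 [Hopcroft].
'ww': N↓-sim [9, 5, 1] end={s1} rej; 2/2 single-dels accept.
1 words, ⪯-incomp.


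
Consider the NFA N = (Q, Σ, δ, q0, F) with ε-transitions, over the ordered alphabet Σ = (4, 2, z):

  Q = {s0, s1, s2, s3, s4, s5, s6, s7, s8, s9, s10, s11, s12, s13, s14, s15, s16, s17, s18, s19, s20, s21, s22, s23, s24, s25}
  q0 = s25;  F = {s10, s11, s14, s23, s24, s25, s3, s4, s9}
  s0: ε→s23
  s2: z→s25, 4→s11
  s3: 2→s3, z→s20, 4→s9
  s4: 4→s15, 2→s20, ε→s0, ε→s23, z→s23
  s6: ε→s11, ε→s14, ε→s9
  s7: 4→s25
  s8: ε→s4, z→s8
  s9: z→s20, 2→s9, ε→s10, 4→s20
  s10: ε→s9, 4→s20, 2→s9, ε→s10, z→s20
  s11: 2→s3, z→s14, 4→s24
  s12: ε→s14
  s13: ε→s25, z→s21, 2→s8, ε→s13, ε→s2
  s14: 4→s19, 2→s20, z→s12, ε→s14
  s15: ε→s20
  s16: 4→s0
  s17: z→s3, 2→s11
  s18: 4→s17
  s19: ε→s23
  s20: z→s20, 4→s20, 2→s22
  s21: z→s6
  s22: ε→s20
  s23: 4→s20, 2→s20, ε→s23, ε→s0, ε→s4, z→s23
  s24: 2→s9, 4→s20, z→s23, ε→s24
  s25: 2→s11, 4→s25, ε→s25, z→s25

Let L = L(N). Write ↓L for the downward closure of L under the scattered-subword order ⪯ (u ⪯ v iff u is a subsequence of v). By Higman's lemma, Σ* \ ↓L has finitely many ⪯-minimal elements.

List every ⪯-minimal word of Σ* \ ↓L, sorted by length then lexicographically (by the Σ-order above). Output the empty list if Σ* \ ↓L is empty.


|Q|=26, |F|=9, |δ|=64 (23 ε).
min D↑ (8 st, q0=0, F={5}): 0:4→0,2→1,z→0 1:4→2,2→3,z→4 2:4→5,2→6,z→7 3:4→6,2→3,z→5 4:4→7,2→5,z→4 5:4→5,2→5,z→5 6:4→5,2→6,z→5 7:4→5,2→5,z→7 [Hopcroft].
'244': run [15, 14, 10, 3] end={s15,s20,s22} — reject; 3/3 single-dels accept.
'22z': |S_i|=[15, 14, 5, 2] end={s20,s22} rej; 3/3 deletions ∈↓L.
'2z2': run [15, 14, 9, 2] end={s20,s22} rej; 3/3 deletions ∈↓L.
3 words, ⪯-incomp.

Antichain: [244, 22z, 2z2].


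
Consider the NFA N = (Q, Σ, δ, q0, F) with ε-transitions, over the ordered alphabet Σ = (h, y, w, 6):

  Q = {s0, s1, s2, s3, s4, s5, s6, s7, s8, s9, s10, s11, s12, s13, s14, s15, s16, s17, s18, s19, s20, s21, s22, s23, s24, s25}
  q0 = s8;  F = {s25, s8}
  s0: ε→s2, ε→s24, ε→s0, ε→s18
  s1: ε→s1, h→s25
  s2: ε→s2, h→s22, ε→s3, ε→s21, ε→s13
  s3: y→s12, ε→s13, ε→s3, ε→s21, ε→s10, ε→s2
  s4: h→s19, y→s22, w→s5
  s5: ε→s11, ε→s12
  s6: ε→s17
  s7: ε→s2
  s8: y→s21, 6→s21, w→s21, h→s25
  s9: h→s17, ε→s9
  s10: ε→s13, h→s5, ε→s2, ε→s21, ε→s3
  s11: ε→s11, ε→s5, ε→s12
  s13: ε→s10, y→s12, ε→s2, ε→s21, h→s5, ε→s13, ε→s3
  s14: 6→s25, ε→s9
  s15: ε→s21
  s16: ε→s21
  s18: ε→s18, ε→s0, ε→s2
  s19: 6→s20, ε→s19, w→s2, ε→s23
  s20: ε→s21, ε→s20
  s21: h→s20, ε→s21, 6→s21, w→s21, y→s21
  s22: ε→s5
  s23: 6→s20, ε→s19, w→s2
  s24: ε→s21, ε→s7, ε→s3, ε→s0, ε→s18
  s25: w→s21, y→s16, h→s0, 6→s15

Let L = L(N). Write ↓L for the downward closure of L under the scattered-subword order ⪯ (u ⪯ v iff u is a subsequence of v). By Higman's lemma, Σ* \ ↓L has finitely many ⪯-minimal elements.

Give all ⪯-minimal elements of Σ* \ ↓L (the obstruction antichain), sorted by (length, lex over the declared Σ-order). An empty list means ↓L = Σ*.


|Q|=26, |F|=2, |δ|=76 (49 ε).
min D↑ (3 st, q0=0, F={2}): 0:h→1,y→2,w→2,6→2 1:h→2,y→2,w→2,6→2 2:h→2,y→2,w→2,6→2 [Hopcroft].
'y': N↓-sim [18, 4] end={s12,s16,s20,s21} ∉↓L; 1/1 del acc.
'w': |S_i|=[18, 2] end={s20,s21} ∉↓L; 1/1 single-dels accept.
'6': N↓-sim [18, 3] end={s15,s20,s21} — reject; 1/1 deletions ∈↓L.
'hh': |S_i|=[18, 17, 14] end={s0,s10,s11,s12,s13,s18,s2,s20,s21,s22,s24,s3,…} rej; 2/2 del acc.
4 obstructions.

A = [y, w, 6, hh].


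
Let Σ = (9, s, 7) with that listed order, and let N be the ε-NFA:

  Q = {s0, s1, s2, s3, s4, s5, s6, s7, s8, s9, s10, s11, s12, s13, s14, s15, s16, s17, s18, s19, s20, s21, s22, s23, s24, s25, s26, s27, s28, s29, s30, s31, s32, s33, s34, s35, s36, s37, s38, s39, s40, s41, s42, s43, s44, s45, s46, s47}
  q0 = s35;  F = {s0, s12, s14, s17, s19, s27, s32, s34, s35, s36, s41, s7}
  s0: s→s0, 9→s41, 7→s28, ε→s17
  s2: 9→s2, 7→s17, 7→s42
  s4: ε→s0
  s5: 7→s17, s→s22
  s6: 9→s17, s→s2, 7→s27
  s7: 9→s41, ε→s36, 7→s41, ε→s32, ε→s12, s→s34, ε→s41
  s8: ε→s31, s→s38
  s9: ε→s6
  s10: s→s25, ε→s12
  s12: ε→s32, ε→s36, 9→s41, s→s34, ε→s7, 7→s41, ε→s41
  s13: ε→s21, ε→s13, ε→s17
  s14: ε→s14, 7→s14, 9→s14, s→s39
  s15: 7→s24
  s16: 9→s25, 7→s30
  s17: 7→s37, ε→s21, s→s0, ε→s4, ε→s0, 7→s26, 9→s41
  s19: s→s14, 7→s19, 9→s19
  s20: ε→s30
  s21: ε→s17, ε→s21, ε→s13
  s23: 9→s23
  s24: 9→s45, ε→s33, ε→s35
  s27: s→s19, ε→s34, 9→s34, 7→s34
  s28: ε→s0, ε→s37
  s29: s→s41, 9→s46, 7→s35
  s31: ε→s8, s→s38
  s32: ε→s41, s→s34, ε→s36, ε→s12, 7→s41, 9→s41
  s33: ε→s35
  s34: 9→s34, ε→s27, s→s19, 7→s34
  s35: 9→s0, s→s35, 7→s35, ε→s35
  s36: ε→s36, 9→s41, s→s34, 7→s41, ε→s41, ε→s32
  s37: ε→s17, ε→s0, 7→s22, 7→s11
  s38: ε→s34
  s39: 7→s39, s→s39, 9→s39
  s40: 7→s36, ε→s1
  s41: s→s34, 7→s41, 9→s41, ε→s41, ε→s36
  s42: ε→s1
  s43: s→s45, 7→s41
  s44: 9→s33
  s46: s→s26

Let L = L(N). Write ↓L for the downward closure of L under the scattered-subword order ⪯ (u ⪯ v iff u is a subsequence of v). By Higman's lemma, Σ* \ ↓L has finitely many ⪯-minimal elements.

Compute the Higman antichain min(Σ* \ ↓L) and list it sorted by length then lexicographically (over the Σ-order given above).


min(Σ*\↓L) = [99ssss].

|Q|=48, |F|=12, |δ|=112 (46 ε).
min D↑ (7 st, q0=0, F={6}): 0:9→1,s→0,7→0 1:9→2,s→1,7→1 2:9→2,s→3,7→2 3:9→3,s→4,7→3 4:9→4,s→5,7→4 5:9→5,s→6,7→5 6:9→6,s→6,7→6 [Hopcroft].
'99ssss': N↓-sim [21, 20, 10, 5, 3, 2, 1] end={s39} rej; 6/6 del acc.
1 words, ⪯-incomp.


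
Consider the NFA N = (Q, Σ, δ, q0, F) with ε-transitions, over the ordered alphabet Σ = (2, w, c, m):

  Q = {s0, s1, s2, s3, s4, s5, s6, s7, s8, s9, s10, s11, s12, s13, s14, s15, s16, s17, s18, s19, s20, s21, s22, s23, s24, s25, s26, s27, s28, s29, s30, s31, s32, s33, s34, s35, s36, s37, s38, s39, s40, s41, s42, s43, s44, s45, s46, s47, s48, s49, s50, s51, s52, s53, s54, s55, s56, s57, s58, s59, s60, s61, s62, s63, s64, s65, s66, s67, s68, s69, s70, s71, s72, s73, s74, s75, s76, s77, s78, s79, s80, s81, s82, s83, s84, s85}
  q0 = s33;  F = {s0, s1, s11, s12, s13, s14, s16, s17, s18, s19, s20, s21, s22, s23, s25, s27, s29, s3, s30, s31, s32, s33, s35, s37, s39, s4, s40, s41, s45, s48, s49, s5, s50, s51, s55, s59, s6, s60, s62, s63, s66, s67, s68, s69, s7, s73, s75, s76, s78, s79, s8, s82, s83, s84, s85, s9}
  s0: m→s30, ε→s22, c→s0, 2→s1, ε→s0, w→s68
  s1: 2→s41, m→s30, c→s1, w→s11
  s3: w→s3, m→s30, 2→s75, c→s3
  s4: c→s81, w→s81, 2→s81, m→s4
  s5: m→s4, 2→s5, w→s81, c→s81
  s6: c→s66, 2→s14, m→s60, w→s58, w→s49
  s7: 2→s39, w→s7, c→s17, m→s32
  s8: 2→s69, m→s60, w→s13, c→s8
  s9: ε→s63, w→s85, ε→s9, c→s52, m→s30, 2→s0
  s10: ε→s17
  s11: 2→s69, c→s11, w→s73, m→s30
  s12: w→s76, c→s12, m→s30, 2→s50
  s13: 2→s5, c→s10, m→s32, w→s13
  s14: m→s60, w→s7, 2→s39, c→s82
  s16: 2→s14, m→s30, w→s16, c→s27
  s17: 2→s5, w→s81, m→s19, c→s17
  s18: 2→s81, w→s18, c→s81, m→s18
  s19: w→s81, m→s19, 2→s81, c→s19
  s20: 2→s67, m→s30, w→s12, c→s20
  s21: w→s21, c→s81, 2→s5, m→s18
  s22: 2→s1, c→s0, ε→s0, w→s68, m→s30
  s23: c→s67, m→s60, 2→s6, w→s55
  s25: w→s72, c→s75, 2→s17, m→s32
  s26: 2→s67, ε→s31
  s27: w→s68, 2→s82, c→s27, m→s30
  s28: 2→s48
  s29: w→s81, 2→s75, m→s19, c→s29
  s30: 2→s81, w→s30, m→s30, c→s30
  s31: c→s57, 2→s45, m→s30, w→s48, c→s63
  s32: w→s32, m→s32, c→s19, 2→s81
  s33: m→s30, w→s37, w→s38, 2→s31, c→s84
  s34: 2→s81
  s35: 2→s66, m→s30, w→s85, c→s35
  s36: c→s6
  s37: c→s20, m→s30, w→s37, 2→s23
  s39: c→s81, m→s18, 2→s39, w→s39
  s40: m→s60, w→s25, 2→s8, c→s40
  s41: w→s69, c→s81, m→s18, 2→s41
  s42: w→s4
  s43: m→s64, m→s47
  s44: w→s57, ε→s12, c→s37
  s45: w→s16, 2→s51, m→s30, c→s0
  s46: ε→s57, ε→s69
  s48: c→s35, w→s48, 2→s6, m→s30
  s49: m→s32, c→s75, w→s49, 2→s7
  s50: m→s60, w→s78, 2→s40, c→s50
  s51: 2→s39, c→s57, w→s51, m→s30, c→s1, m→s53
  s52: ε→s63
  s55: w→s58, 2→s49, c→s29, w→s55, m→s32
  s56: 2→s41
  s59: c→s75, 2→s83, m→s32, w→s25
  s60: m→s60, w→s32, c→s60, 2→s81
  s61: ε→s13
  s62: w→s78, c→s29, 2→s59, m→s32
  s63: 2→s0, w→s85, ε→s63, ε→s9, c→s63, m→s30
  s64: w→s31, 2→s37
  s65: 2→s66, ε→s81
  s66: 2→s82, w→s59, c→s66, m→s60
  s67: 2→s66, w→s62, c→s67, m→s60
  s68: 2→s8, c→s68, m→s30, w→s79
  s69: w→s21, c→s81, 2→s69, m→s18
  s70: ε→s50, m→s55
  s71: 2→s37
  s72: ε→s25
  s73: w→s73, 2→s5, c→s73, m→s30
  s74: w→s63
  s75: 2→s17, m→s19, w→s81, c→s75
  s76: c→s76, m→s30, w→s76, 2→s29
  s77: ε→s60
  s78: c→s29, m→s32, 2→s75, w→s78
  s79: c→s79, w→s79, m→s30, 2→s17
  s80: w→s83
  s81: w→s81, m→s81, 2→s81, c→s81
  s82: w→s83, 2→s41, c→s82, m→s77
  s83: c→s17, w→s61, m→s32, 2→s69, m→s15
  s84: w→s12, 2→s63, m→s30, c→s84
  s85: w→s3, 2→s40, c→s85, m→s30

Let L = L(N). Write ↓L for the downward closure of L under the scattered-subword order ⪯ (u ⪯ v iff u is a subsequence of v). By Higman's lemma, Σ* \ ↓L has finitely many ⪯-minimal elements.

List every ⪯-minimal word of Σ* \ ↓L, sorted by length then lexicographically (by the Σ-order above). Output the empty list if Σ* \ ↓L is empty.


min(Σ*\↓L) = [m2, 2222c, w2wcw, cww2w].

|Q|=86, |F|=56, |δ|=270 (18 ε).
min D↑ (55 st, q0=0, F={11}): 0:2→1,w→2,c→3,m→4 1:2→5,w→6,c→7,m→4 2:2→8,w→2,c→9,m→4 3:2→7,w→10,c→3,m→4 4:2→11,w→4,c→4,m→4 5:2→12,w→13,c→14,m→4 6:2→15,w→6,c→16,m→4 7:2→14,w→17,c→7,m→4 8:2→15,w→18,c→19,m→20 9:2→19,w→10,c→9,m→4 10:2→21,w→22,c→10,m→4 11:2→11,w→11,c→11,m→11 12:2→23,w→12,c→24,m→4 13:2→25,w→13,c→26,m→4 14:2→24,w→27,c→14,m→4 15:2→25,w→28,c→29,m→20 16:2→29,w→17,c→16,m→4 17:2→30,w→31,c→17,m→4 18:2→28,w→18,c→32,m→33 19:2→29,w→34,c→19,m→20 20:2→11,w→33,c→20,m→20 21:2→30,w→35,c→21,m→20 22:2→32,w→22,c→22,m→4 23:2→23,w→23,c→11,m→36 24:2→37,w→38,c→24,m→4 25:2→23,w→39,c→40,m→20 26:2→40,w→27,c→26,m→4 27:2→41,w→42,c→27,m→4 28:2→39,w→28,c→43,m→33 29:2→40,w→44,c→29,m→20 30:2→41,w→45,c→30,m→20 31:2→43,w→31,c→31,m→4 32:2→43,w→11,c→32,m→46 33:2→11,w→33,c→46,m→33 34:2→44,w→35,c→32,m→33 35:2→43,w→35,c→32,m→33 36:2→11,w→36,c→11,m→36 37:2→37,w→47,c→11,m→36 38:2→47,w→48,c→38,m→4 39:2→23,w→39,c→49,m→33 40:2→37,w→50,c→40,m→20 41:2→47,w→51,c→41,m→20 42:2→49,w→42,c→42,m→4 43:2→49,w→11,c→43,m→46 44:2→50,w→45,c→43,m→33 45:2→49,w→45,c→43,m→33 46:2→11,w→11,c→46,m→46 47:2→47,w→52,c→11,m→36 48:2→53,w→48,c→48,m→4 49:2→53,w→11,c→49,m→46 50:2→47,w→51,c→49,m→33 51:2→53,w→51,c→49,m→33 52:2→53,w→52,c→11,m→36 53:2→53,w→11,c→11,m→54 54:2→11,w→11,c→11,m→54 [Hopcroft].
'm2': |S_i|=[67, 10, 1] end={s81} ∉↓L; 2/2 del acc.
'2222c': |S_i|=[67, 60, 45, 29, 8, 1] end={s81} — reject; 5/5 single-dels accept.
'w2wcw': N↓-sim [67, 58, 38, 26, 8, 1] end={s81} rej; 5/5 deletions ∈↓L.
'cww2w': |S_i|=[67, 50, 34, 21, 7, 1] end={s81} — reject; 5/5 deletions ∈↓L.
4 words, ⪯-incomp.


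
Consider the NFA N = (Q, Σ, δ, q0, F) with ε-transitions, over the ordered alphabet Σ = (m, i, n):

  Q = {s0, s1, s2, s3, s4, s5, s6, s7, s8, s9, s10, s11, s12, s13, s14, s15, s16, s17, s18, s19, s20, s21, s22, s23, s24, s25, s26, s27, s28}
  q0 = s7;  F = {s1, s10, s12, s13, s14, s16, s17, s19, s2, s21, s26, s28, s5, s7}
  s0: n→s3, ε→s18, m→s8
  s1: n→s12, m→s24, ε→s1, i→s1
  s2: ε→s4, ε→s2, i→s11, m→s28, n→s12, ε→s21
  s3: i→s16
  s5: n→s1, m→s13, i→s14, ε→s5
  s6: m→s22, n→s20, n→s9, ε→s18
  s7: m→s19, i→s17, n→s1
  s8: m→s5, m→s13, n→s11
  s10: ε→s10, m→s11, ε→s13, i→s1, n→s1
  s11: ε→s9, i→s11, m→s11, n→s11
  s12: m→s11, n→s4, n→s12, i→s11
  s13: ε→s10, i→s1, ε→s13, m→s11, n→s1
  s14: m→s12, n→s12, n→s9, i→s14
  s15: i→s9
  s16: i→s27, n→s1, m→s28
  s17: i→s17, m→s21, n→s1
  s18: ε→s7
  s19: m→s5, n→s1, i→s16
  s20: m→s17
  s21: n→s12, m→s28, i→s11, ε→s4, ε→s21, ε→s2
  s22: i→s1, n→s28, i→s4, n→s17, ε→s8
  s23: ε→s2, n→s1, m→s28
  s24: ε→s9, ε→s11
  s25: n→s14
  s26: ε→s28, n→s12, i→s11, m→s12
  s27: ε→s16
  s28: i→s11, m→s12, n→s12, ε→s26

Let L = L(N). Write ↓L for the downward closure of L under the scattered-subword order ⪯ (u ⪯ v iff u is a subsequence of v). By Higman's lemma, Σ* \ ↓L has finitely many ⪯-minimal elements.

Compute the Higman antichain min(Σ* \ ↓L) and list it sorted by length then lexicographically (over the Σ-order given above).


|Q|=29, |F|=14, |δ|=88 (23 ε).
min D↑ (12 st, q0=0, F={7}): 0:m→1,i→2,n→3 1:m→4,i→5,n→3 2:m→6,i→2,n→3 3:m→7,i→3,n→8 4:m→9,i→10,n→3 5:m→11,i→5,n→3 6:m→11,i→7,n→8 7:m→7,i→7,n→7 8:m→7,i→7,n→8 9:m→7,i→3,n→3 10:m→8,i→10,n→8 11:m→8,i→7,n→8.
'nm': run [19, 6, 3] end={s11,s24,s9} ∉↓L; 2/2 deletions ∈↓L.
'imi': |S_i|=[19, 14, 9, 2] end={s11,s9} rej; 3/3 del acc.
'nni': |S_i|=[19, 6, 4, 2] end={s11,s9} ∉↓L; 3/3 deletions ∈↓L.
'mmmm': run [19, 17, 12, 8, 3] end={s11,s24,s9} — reject; 4/4 single-dels accept.
'mmini': run [19, 17, 12, 7, 4, 2] end={s11,s9} ∉↓L; 5/5 deletions ∈↓L.
5 obstructions.

min(Σ*\↓L) = [nm, imi, nni, mmmm, mmini].


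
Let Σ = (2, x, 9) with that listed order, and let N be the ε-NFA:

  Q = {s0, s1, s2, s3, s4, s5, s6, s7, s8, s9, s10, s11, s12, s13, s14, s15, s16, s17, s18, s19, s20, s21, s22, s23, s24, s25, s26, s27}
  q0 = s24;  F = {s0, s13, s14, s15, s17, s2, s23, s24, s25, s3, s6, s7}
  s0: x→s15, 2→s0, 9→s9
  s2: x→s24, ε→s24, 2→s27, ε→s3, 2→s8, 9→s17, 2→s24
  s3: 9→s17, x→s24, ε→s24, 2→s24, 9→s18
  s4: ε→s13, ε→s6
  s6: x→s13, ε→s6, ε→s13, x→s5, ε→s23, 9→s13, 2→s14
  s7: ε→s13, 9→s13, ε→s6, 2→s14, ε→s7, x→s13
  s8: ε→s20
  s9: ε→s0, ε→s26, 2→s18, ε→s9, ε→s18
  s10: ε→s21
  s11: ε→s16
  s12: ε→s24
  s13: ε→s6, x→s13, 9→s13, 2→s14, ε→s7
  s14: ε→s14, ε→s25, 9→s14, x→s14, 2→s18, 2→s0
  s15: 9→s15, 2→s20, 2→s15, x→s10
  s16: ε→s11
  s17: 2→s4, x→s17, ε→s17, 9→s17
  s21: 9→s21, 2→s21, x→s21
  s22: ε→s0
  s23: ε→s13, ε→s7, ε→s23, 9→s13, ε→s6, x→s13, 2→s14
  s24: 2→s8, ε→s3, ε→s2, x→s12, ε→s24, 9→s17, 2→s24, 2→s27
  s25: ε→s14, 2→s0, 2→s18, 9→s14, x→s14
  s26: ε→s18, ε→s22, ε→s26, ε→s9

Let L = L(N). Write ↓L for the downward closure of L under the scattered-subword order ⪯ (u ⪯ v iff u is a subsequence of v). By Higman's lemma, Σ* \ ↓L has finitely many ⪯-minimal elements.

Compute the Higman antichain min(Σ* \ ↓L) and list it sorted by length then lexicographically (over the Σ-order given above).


Antichain: [9222xx].

|Q|=28, |F|=12, |δ|=87 (38 ε).
min D↑ (7 st, q0=0, F={6}): 0:2→0,x→0,9→1 1:2→2,x→1,9→1 2:2→3,x→2,9→2 3:2→4,x→3,9→3 4:2→4,x→5,9→4 5:2→5,x→6,9→5 6:2→6,x→6,9→6 [Hopcroft].
'9222xx': run [24, 18, 17, 11, 9, 4, 2] end={s10,s21} ∉↓L; 6/6 del acc.
1 words, ⪯-incomp.


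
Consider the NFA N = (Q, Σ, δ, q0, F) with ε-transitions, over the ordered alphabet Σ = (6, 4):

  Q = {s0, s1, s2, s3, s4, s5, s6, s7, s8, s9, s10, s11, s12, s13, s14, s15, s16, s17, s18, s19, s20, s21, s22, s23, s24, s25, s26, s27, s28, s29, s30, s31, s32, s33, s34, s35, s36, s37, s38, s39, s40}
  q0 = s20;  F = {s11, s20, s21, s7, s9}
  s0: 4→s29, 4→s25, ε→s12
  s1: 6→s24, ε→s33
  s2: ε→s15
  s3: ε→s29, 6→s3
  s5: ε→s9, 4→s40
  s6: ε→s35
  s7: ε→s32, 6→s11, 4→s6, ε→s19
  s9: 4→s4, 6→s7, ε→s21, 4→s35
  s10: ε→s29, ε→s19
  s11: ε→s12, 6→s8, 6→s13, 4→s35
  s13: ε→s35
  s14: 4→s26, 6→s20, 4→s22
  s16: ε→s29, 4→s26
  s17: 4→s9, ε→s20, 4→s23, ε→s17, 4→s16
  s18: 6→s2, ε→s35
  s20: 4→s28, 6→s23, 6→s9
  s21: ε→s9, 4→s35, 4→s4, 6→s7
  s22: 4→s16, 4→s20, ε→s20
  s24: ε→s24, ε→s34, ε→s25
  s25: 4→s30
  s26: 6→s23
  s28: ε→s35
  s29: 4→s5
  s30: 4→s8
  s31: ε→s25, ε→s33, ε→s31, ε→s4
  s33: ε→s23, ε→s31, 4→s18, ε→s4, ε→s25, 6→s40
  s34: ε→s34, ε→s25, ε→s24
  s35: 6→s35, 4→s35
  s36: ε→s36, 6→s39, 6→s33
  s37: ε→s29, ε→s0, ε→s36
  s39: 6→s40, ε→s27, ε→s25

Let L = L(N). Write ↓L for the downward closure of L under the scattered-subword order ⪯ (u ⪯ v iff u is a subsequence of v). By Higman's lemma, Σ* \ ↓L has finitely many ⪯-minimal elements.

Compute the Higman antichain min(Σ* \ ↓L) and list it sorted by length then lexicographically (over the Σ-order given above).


A = [4, 6666].

|Q|=41, |F|=5, |δ|=80 (40 ε).
min D↑ (5 st, q0=0, F={2}): 0:6→1,4→2 1:6→3,4→2 2:6→2,4→2 3:6→4,4→2 4:6→2,4→2 [Hopcroft].
'4': N↓-sim [15, 4] end={s28,s35,s4,s6} — reject; 1/1 del acc.
'6666': N↓-sim [15, 13, 9, 5, 3] end={s13,s35,s8} ∉↓L; 4/4 deletions ∈↓L.
2 minimals (antichain).


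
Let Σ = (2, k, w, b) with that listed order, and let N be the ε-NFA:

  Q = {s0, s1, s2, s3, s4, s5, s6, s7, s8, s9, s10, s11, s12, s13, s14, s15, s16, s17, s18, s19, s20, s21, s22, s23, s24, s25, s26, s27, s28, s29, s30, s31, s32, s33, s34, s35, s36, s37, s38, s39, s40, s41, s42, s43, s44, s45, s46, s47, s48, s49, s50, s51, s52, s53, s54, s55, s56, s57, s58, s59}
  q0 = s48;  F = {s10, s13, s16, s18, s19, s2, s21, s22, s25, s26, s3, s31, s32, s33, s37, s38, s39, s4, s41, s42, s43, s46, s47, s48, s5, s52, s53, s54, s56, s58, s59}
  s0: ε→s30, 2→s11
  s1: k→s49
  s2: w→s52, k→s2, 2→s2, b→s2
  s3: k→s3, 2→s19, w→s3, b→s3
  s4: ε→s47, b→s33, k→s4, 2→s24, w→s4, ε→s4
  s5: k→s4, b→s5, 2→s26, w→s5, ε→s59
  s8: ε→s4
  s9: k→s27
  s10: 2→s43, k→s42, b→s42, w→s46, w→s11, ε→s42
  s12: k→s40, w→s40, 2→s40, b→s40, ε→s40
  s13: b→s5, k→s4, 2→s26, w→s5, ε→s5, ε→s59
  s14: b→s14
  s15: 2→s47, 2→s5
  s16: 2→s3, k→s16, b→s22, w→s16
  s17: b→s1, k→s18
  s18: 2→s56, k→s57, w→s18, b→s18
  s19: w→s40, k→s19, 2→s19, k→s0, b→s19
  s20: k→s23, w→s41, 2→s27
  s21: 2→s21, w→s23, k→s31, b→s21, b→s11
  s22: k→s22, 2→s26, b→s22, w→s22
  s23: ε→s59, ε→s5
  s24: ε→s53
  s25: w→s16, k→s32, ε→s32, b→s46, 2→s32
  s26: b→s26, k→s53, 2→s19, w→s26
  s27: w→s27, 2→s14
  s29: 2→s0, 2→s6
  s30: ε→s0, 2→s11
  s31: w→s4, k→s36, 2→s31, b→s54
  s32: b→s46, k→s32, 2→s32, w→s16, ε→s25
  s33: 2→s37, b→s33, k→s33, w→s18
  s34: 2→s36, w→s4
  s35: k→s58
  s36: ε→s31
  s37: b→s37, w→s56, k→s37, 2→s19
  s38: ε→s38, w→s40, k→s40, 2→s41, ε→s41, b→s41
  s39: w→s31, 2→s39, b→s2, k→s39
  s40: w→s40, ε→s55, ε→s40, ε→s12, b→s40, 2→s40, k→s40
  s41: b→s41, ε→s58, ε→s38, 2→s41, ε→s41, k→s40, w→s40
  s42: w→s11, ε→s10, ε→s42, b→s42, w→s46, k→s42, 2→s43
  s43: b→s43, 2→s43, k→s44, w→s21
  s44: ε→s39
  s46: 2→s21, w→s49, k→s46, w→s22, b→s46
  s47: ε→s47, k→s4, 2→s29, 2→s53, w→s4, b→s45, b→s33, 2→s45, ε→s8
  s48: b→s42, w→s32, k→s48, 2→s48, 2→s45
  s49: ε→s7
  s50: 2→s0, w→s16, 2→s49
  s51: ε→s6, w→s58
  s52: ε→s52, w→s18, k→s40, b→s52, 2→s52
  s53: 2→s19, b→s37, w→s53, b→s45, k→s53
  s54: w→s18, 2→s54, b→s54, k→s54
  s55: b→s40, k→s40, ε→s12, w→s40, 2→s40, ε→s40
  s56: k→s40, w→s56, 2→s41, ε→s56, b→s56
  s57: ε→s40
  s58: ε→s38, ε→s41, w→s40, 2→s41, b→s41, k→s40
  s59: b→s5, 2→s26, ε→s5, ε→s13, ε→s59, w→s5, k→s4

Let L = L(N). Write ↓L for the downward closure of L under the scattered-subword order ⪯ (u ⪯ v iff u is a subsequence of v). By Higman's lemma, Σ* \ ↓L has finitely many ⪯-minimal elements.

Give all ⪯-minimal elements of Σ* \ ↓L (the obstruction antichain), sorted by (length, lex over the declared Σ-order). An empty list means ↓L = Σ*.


|Q|=60, |F|=31, |δ|=210 (41 ε).
min D↑ (25 st, q0=0, F={15}): 0:2→0,k→0,w→1,b→2 1:2→1,k→1,w→3,b→4 2:2→5,k→2,w→4,b→2 3:2→6,k→3,w→3,b→7 4:2→8,k→4,w→7,b→4 5:2→5,k→9,w→8,b→5 6:2→10,k→6,w→6,b→6 7:2→11,k→7,w→7,b→7 8:2→8,k→12,w→13,b→8 9:2→9,k→9,w→12,b→14 10:2→10,k→10,w→15,b→10 11:2→10,k→16,w→11,b→11 12:2→12,k→12,w→17,b→18 13:2→11,k→17,w→13,b→13 14:2→14,k→14,w→19,b→14 15:2→15,k→15,w→15,b→15 16:2→10,k→16,w→16,b→20 17:2→16,k→17,w→17,b→21 18:2→18,k→18,w→22,b→18 19:2→19,k→15,w→22,b→19 20:2→10,k→20,w→23,b→20 21:2→20,k→21,w→22,b→21 22:2→23,k→15,w→22,b→22 23:2→24,k→15,w→23,b→23 24:2→24,k→15,w→15,b→24 (ε-aug+det+¬).
'ww22w': run [48, 41, 33, 19, 11, 3] end={s12,s40,s55} ∉↓L; 5/5 single-dels accept.
'b2kbwk': run [48, 44, 37, 30, 19, 10, 4] end={s12,s40,s55,s57} — reject; 6/6 single-dels accept.
2 minimals (antichain).

min(Σ*\↓L) = [ww22w, b2kbwk].


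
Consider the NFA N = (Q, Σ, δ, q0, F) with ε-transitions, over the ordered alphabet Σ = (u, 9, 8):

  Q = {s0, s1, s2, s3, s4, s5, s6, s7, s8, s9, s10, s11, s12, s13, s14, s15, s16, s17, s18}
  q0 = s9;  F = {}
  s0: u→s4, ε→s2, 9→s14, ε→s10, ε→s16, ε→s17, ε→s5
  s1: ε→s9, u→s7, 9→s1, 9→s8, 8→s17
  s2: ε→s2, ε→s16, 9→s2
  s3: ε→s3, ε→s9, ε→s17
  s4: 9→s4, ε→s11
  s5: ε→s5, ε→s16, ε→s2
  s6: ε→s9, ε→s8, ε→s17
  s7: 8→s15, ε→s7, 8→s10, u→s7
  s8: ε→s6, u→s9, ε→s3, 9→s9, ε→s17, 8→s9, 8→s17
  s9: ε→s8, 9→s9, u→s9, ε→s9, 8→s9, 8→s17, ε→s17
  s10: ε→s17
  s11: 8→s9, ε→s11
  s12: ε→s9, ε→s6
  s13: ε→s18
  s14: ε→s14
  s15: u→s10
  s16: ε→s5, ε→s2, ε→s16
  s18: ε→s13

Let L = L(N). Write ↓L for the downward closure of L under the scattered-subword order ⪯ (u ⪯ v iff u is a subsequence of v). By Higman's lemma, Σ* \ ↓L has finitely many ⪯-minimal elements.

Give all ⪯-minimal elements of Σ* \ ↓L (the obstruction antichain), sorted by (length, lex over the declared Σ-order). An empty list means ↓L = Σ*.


|Q|=19, |F|=0, |δ|=56 (35 ε).
min D↑ (1 st, q0=0, F={0}): 0:u→0,9→0,8→0 [Hopcroft].
ε ∈ L(D↑) — L = ∅.

min(Σ*\↓L) = [ε].


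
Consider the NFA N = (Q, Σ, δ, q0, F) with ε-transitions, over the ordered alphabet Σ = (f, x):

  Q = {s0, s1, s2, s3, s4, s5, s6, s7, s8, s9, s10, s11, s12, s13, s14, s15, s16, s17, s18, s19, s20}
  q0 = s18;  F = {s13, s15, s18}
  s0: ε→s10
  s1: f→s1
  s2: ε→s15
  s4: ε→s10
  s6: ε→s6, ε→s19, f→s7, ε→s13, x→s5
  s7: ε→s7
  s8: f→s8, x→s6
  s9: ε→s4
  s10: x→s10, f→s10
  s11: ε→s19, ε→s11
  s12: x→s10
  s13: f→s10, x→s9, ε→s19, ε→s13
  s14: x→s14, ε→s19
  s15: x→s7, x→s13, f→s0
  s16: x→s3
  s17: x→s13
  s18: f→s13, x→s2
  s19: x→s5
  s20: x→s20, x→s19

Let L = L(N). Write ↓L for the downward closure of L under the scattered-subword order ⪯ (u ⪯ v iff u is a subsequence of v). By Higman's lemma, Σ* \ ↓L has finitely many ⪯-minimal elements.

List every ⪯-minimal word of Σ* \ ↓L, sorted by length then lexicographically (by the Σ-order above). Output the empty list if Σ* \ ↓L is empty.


|Q|=21, |F|=3, |δ|=34 (13 ε).
min D↑ (4 st, q0=0, F={3}): 0:f→1,x→2 1:f→3,x→3 2:f→3,x→1 3:f→3,x→3.
'ff': |S_i|=[11, 7, 1] end={s10} — reject; 2/2 deletions ∈↓L.
'fx': N↓-sim [11, 7, 4] end={s10,s4,s5,s9} rej; 2/2 del acc.
'xf': run [11, 10, 2] end={s0,s10} — reject; 2/2 single-dels accept.
'xxx': N↓-sim [11, 10, 7, 4] end={s10,s4,s5,s9} ∉↓L; 3/3 single-dels accept.
4 words, ⪯-incomp.

min(Σ*\↓L) = [ff, fx, xf, xxx].


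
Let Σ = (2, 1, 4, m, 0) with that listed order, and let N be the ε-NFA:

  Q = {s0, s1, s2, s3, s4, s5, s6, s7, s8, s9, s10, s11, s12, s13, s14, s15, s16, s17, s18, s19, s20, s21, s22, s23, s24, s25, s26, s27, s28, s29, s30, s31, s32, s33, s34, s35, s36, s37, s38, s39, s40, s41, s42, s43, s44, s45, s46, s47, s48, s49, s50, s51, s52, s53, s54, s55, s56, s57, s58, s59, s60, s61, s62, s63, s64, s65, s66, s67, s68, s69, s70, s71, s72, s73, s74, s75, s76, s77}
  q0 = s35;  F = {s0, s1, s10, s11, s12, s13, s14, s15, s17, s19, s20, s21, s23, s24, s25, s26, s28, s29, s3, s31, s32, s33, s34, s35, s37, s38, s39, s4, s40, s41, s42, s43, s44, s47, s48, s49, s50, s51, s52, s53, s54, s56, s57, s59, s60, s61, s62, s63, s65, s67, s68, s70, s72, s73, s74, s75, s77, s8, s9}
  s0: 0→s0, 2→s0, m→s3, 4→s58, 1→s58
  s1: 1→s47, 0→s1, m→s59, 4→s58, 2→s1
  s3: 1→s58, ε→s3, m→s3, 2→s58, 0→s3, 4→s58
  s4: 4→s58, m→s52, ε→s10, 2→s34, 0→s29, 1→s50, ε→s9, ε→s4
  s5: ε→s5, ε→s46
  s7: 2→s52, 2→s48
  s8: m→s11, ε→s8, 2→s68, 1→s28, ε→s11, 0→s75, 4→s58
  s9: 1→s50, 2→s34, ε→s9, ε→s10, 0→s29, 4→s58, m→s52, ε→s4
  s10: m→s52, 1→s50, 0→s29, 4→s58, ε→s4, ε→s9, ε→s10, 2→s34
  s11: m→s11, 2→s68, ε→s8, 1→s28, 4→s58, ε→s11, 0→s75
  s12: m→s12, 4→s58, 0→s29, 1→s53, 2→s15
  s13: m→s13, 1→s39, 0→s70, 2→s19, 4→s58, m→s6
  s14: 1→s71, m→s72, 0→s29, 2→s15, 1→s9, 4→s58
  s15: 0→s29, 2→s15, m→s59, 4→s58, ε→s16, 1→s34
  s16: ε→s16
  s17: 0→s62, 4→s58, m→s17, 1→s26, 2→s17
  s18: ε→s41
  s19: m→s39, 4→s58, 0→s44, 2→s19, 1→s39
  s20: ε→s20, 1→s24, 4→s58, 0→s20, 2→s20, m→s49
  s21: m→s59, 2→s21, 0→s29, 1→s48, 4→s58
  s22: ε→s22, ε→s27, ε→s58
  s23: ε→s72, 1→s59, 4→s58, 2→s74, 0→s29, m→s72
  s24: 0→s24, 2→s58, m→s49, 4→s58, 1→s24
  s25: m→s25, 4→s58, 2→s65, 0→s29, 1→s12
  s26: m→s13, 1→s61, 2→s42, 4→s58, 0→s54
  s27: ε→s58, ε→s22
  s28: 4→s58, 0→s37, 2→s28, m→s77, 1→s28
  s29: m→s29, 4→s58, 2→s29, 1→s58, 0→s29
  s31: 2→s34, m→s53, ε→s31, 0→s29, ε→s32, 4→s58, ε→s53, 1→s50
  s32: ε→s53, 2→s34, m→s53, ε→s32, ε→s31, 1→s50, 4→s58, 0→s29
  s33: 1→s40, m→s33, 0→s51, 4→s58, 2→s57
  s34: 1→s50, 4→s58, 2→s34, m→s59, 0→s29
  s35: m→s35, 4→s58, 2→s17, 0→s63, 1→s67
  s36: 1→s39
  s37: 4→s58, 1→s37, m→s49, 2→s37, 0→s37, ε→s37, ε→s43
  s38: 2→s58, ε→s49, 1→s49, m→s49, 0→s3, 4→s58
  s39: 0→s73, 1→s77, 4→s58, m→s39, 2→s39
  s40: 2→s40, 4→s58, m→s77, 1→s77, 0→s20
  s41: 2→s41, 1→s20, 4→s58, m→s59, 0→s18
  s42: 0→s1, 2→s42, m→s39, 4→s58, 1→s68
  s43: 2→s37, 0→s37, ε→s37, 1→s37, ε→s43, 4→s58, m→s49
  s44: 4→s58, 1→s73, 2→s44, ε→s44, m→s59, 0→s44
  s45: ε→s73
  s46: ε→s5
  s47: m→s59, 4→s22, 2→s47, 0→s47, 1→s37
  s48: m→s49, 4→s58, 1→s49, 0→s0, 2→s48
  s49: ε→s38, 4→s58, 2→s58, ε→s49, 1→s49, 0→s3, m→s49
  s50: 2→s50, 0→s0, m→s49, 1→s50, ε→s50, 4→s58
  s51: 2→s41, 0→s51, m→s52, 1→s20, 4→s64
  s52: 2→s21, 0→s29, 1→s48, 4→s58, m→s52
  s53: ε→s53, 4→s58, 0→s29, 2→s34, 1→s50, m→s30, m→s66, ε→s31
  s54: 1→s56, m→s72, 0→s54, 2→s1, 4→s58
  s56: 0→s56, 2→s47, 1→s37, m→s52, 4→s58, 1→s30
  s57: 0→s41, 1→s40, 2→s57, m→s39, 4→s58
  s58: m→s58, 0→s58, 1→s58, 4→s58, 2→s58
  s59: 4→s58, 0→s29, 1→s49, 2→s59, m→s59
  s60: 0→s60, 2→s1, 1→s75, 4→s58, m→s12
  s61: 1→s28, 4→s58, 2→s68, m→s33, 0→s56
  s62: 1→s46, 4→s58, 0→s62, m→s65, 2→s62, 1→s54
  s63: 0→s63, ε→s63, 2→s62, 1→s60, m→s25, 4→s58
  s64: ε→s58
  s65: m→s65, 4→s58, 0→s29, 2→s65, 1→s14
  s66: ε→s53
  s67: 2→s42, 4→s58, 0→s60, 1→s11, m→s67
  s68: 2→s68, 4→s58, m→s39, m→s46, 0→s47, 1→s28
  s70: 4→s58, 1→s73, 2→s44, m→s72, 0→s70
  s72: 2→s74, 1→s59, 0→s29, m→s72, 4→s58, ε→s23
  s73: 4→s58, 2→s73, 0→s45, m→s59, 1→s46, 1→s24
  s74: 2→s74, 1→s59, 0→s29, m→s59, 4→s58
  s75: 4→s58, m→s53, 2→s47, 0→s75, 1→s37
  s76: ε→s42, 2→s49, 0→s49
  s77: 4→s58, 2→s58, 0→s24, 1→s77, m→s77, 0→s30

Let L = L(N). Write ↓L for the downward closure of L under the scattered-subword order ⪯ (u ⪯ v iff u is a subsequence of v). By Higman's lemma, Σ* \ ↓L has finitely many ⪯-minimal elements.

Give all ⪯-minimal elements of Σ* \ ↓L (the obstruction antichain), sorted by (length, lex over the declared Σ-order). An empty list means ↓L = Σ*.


min(Σ*\↓L) = [4, 0m01, 12m12, 111m2, 21m112].

|Q|=78, |F|=59, |δ|=363 (50 ε).
min D↑ (52 st, q0=0, F={3}): 0:2→1,1→2,4→3,m→0,0→4 1:2→1,1→5,4→3,m→1,0→6 2:2→7,1→8,4→3,m→2,0→9 3:2→3,1→3,4→3,m→3,0→3 4:2→6,1→9,4→3,m→10,0→4 5:2→7,1→11,4→3,m→12,0→13 6:2→6,1→13,4→3,m→14,0→6 7:2→7,1→15,4→3,m→16,0→17 8:2→15,1→18,4→3,m→8,0→19 9:2→17,1→19,4→3,m→20,0→9 10:2→14,1→20,4→3,m→10,0→21 11:2→15,1→18,4→3,m→22,0→23 12:2→24,1→16,4→3,m→12,0→25 13:2→17,1→23,4→3,m→26,0→13 14:2→14,1→27,4→3,m→14,0→21 15:2→15,1→18,4→3,m→16,0→28 16:2→16,1→29,4→3,m→16,0→30 17:2→17,1→28,4→3,m→31,0→17 18:2→18,1→18,4→3,m→29,0→32 19:2→28,1→32,4→3,m→33,0→19 20:2→34,1→33,4→3,m→20,0→21 21:2→21,1→3,4→3,m→21,0→21 22:2→35,1→36,4→3,m→22,0→37 23:2→28,1→32,4→3,m→38,0→23 24:2→24,1→16,4→3,m→16,0→39 25:2→39,1→30,4→3,m→26,0→25 26:2→40,1→31,4→3,m→26,0→21 27:2→34,1→41,4→3,m→26,0→21 28:2→28,1→32,4→3,m→31,0→28 29:2→3,1→29,4→3,m→29,0→42 30:2→30,1→42,4→3,m→31,0→30 31:2→31,1→43,4→3,m→31,0→21 32:2→32,1→32,4→3,m→43,0→32 33:2→44,1→45,4→3,m→33,0→21 34:2→34,1→44,4→3,m→31,0→21 35:2→35,1→36,4→3,m→16,0→46 36:2→36,1→29,4→3,m→29,0→47 37:2→46,1→47,4→3,m→38,0→37 38:2→48,1→49,4→3,m→38,0→21 39:2→39,1→30,4→3,m→31,0→39 40:2→40,1→31,4→3,m→31,0→21 41:2→44,1→45,4→3,m→38,0→21 42:2→3,1→42,4→3,m→43,0→42 43:2→3,1→43,4→3,m→43,0→50 44:2→44,1→45,4→3,m→31,0→21 45:2→45,1→45,4→3,m→43,0→51 46:2→46,1→47,4→3,m→31,0→46 47:2→47,1→42,4→3,m→43,0→47 48:2→48,1→49,4→3,m→31,0→21 49:2→49,1→43,4→3,m→43,0→51 50:2→3,1→3,4→3,m→50,0→50 51:2→51,1→3,4→3,m→50,0→51 [Hopcroft].
'4': N↓-sim [72, 4] end={s22,s27,s58,s64} — reject; 1/1 deletions ∈↓L.
'0m01': run [72, 54, 30, 4, 1] end={s58} rej; 4/4 single-dels accept.
'12m12': run [72, 66, 38, 14, 9, 1] end={s58} — reject; 5/5 del acc.
'111m2': N↓-sim [72, 66, 48, 17, 7, 1] end={s58} ∉↓L; 5/5 del acc.
'21m112': run [72, 59, 56, 34, 18, 9, 1] end={s58} ∉↓L; 6/6 deletions ∈↓L.
5 obstructions.


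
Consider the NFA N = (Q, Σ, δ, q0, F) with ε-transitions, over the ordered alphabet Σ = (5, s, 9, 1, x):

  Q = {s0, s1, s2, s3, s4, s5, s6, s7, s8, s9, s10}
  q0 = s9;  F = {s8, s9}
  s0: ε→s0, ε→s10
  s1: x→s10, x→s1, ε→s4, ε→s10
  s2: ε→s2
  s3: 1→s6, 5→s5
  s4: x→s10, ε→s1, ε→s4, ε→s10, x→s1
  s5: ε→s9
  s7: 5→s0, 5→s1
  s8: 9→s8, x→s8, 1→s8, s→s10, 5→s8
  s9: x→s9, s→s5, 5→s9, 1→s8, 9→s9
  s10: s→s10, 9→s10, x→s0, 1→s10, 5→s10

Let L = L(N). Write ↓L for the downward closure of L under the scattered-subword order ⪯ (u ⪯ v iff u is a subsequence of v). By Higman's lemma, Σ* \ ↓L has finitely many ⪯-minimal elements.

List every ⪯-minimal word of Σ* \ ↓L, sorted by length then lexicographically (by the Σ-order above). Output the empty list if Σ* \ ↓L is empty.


|Q|=11, |F|=2, |δ|=32 (9 ε).
min D↑ (3 st, q0=0, F={2}): 0:5→0,s→0,9→0,1→1,x→0 1:5→1,s→2,9→1,1→1,x→1 2:5→2,s→2,9→2,1→2,x→2 [Hopcroft].
'1s': |S_i|=[5, 3, 2] end={s0,s10} rej; 2/2 single-dels accept.
1 words, ⪯-incomp.

A = [1s].


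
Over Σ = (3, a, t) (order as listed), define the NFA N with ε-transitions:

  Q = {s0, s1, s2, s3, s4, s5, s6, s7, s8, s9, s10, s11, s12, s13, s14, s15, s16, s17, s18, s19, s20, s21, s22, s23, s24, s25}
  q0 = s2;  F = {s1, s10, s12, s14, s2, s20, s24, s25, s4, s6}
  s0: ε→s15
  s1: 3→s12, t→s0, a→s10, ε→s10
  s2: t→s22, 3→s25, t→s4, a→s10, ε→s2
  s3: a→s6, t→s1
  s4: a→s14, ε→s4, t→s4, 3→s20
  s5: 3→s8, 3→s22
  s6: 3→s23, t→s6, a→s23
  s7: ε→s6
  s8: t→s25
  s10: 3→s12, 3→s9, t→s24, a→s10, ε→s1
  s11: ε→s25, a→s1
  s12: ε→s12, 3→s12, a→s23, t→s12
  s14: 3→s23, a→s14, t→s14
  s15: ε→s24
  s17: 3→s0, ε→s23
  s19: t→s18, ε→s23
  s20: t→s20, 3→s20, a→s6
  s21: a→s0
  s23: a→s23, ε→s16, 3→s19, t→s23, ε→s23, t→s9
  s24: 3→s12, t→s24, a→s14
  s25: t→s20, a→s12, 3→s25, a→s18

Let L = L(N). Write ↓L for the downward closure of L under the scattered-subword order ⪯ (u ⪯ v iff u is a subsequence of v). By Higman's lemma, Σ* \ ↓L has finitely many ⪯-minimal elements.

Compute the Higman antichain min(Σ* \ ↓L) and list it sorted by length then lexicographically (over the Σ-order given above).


|Q|=26, |F|=10, |δ|=59 (13 ε).
min D↑ (10 st, q0=0, F={8}): 0:3→1,a→2,t→3 1:3→1,a→4,t→5 2:3→4,a→2,t→6 3:3→5,a→7,t→3 4:3→4,a→8,t→4 5:3→5,a→9,t→5 6:3→4,a→7,t→6 7:3→8,a→7,t→7 8:3→8,a→8,t→8 9:3→8,a→8,t→9 (ε-aug+det+¬).
'3aa': |S_i|=[18, 9, 7, 5] end={s16,s18,s19,s23,s9} rej; 3/3 deletions ∈↓L.
'a3a': |S_i|=[18, 13, 6, 5] end={s16,s18,s19,s23,s9} rej; 3/3 deletions ∈↓L.
'ta3': N↓-sim [18, 14, 7, 5] end={s16,s18,s19,s23,s9} ∉↓L; 3/3 single-dels accept.
3 words, ⪯-incomp.

A = [3aa, a3a, ta3].


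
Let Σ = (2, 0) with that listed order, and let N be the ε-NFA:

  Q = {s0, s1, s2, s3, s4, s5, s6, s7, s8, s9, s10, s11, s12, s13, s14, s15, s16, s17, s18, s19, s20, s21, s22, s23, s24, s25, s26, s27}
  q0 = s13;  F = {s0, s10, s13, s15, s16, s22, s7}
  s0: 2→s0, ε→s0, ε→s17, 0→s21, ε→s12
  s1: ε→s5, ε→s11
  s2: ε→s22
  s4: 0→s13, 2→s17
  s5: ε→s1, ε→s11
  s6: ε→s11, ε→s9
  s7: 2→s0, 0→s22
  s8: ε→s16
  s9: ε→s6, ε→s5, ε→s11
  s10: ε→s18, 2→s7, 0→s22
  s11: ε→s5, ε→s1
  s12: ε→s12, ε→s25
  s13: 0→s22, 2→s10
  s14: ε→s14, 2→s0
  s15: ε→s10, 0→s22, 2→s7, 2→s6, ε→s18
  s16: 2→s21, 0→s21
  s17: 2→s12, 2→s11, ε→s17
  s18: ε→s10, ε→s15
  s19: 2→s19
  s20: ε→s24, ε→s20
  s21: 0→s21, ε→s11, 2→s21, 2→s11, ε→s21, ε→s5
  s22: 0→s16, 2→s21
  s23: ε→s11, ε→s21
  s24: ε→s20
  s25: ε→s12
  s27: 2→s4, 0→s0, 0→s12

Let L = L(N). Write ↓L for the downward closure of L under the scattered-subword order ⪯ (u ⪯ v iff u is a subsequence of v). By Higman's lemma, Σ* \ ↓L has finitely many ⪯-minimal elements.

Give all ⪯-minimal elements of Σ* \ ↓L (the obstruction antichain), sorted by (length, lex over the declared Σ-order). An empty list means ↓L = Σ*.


A = [02, 000, 2220].

|Q|=28, |F|=7, |δ|=61 (34 ε).
min D↑ (7 st, q0=0, F={4}): 0:2→1,0→2 1:2→3,0→2 2:2→4,0→5 3:2→6,0→2 4:2→4,0→4 5:2→4,0→4 6:2→6,0→4 (ε-aug+det+¬).
'02': run [17, 6, 4] end={s1,s11,s21,s5} — reject; 2/2 deletions ∈↓L.
'000': run [17, 6, 5, 4] end={s1,s11,s21,s5} — reject; 3/3 deletions ∈↓L.
'2220': N↓-sim [17, 16, 13, 8, 4] end={s1,s11,s21,s5} ∉↓L; 4/4 deletions ∈↓L.
3 words, ⪯-incomp.


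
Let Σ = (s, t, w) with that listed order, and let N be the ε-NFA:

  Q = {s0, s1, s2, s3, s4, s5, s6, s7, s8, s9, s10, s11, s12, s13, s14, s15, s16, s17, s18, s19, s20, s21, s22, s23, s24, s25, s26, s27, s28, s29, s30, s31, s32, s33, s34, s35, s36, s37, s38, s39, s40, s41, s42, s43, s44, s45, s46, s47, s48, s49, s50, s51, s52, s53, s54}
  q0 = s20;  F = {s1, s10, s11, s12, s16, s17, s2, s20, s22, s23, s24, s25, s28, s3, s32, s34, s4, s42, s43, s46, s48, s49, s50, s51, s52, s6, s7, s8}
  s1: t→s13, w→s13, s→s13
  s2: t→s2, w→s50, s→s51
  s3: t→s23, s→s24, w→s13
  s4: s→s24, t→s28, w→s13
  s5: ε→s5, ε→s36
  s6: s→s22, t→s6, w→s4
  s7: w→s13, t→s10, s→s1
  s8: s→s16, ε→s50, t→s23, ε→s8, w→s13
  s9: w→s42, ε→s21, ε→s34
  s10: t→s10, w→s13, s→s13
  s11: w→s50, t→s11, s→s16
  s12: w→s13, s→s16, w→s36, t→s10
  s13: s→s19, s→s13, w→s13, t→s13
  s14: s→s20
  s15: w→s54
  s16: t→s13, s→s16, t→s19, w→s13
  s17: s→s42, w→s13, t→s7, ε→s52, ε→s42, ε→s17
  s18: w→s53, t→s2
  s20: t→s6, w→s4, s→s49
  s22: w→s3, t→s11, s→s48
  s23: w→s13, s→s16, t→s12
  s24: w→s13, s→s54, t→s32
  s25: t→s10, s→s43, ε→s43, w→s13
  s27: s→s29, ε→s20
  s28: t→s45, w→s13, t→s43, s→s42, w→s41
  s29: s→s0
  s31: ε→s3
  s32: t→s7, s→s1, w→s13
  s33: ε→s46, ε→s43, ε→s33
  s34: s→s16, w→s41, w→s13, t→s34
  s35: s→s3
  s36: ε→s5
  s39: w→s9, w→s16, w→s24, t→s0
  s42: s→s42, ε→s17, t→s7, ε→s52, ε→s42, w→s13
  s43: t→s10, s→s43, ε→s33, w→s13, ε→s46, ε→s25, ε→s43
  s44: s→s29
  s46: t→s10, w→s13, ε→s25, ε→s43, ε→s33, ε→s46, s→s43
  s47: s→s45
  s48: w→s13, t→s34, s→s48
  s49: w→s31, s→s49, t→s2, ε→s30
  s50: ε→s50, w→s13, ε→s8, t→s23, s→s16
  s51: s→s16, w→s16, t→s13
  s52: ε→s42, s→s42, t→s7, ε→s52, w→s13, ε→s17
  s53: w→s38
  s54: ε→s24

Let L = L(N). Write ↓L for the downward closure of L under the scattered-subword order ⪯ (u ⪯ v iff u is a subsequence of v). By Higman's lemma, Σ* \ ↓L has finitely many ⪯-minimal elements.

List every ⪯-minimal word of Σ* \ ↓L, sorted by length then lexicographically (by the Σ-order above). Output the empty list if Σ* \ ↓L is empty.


|Q|=55, |F|=28, |δ|=142 (34 ε).
min D↑ (24 st, q0=0, F={9}): 0:s→1,t→2,w→3 1:s→1,t→4,w→5 2:s→6,t→2,w→3 3:s→7,t→8,w→9 4:s→10,t→4,w→11 5:s→7,t→12,w→9 6:s→13,t→14,w→5 7:s→7,t→15,w→9 8:s→16,t→17,w→9 9:s→9,t→9,w→9 10:s→18,t→9,w→18 11:s→18,t→12,w→9 12:s→18,t→19,w→9 13:s→13,t→20,w→9 14:s→18,t→14,w→11 15:s→21,t→22,w→9 16:s→16,t→22,w→9 17:s→17,t→23,w→9 18:s→18,t→9,w→9 19:s→18,t→23,w→9 20:s→18,t→20,w→9 21:s→9,t→9,w→9 22:s→21,t→23,w→9 23:s→9,t→23,w→9 (ε-aug+det+¬).
'ww': N↓-sim [38, 28, 5] end={s13,s19,s36,s41,s5} — reject; 2/2 del acc.
'stst': N↓-sim [38, 33, 18, 5, 2] end={s13,s19} ∉↓L; 4/4 deletions ∈↓L.
'tssw': run [38, 34, 29, 19, 3] end={s13,s19,s41} — reject; 4/4 single-dels accept.
'wstss': |S_i|=[38, 28, 16, 6, 3, 2] end={s13,s19} rej; 5/5 deletions ∈↓L.
'wttts': |S_i|=[38, 28, 21, 14, 3, 2] end={s13,s19} — reject; 5/5 del acc.
5 words, ⪯-incomp.

A = [ww, stst, tssw, wstss, wttts].
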